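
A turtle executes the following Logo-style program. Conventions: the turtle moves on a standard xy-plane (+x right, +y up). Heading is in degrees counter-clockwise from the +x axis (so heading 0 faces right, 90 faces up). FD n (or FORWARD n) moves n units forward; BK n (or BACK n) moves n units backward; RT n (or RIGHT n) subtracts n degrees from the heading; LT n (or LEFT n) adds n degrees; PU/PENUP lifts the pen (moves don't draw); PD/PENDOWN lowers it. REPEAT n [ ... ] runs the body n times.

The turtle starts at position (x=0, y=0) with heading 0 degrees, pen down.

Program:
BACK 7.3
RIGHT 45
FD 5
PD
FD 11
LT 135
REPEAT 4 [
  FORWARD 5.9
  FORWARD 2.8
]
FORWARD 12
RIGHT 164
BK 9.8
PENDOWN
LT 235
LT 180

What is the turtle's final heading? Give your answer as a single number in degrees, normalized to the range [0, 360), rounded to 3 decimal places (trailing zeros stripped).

Answer: 341

Derivation:
Executing turtle program step by step:
Start: pos=(0,0), heading=0, pen down
BK 7.3: (0,0) -> (-7.3,0) [heading=0, draw]
RT 45: heading 0 -> 315
FD 5: (-7.3,0) -> (-3.764,-3.536) [heading=315, draw]
PD: pen down
FD 11: (-3.764,-3.536) -> (4.014,-11.314) [heading=315, draw]
LT 135: heading 315 -> 90
REPEAT 4 [
  -- iteration 1/4 --
  FD 5.9: (4.014,-11.314) -> (4.014,-5.414) [heading=90, draw]
  FD 2.8: (4.014,-5.414) -> (4.014,-2.614) [heading=90, draw]
  -- iteration 2/4 --
  FD 5.9: (4.014,-2.614) -> (4.014,3.286) [heading=90, draw]
  FD 2.8: (4.014,3.286) -> (4.014,6.086) [heading=90, draw]
  -- iteration 3/4 --
  FD 5.9: (4.014,6.086) -> (4.014,11.986) [heading=90, draw]
  FD 2.8: (4.014,11.986) -> (4.014,14.786) [heading=90, draw]
  -- iteration 4/4 --
  FD 5.9: (4.014,14.786) -> (4.014,20.686) [heading=90, draw]
  FD 2.8: (4.014,20.686) -> (4.014,23.486) [heading=90, draw]
]
FD 12: (4.014,23.486) -> (4.014,35.486) [heading=90, draw]
RT 164: heading 90 -> 286
BK 9.8: (4.014,35.486) -> (1.312,44.907) [heading=286, draw]
PD: pen down
LT 235: heading 286 -> 161
LT 180: heading 161 -> 341
Final: pos=(1.312,44.907), heading=341, 13 segment(s) drawn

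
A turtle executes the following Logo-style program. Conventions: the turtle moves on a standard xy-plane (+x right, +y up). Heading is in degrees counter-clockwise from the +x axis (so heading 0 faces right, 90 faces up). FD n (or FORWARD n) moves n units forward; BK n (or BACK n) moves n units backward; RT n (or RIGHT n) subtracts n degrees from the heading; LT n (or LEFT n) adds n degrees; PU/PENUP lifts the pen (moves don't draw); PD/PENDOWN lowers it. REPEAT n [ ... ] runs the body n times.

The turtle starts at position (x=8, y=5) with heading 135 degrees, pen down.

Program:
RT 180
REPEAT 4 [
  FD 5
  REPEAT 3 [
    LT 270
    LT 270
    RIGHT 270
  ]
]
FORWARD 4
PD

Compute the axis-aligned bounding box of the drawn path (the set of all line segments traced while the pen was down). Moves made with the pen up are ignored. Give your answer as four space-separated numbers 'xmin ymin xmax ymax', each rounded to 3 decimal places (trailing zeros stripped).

Answer: 8 1.464 15.071 8.536

Derivation:
Executing turtle program step by step:
Start: pos=(8,5), heading=135, pen down
RT 180: heading 135 -> 315
REPEAT 4 [
  -- iteration 1/4 --
  FD 5: (8,5) -> (11.536,1.464) [heading=315, draw]
  REPEAT 3 [
    -- iteration 1/3 --
    LT 270: heading 315 -> 225
    LT 270: heading 225 -> 135
    RT 270: heading 135 -> 225
    -- iteration 2/3 --
    LT 270: heading 225 -> 135
    LT 270: heading 135 -> 45
    RT 270: heading 45 -> 135
    -- iteration 3/3 --
    LT 270: heading 135 -> 45
    LT 270: heading 45 -> 315
    RT 270: heading 315 -> 45
  ]
  -- iteration 2/4 --
  FD 5: (11.536,1.464) -> (15.071,5) [heading=45, draw]
  REPEAT 3 [
    -- iteration 1/3 --
    LT 270: heading 45 -> 315
    LT 270: heading 315 -> 225
    RT 270: heading 225 -> 315
    -- iteration 2/3 --
    LT 270: heading 315 -> 225
    LT 270: heading 225 -> 135
    RT 270: heading 135 -> 225
    -- iteration 3/3 --
    LT 270: heading 225 -> 135
    LT 270: heading 135 -> 45
    RT 270: heading 45 -> 135
  ]
  -- iteration 3/4 --
  FD 5: (15.071,5) -> (11.536,8.536) [heading=135, draw]
  REPEAT 3 [
    -- iteration 1/3 --
    LT 270: heading 135 -> 45
    LT 270: heading 45 -> 315
    RT 270: heading 315 -> 45
    -- iteration 2/3 --
    LT 270: heading 45 -> 315
    LT 270: heading 315 -> 225
    RT 270: heading 225 -> 315
    -- iteration 3/3 --
    LT 270: heading 315 -> 225
    LT 270: heading 225 -> 135
    RT 270: heading 135 -> 225
  ]
  -- iteration 4/4 --
  FD 5: (11.536,8.536) -> (8,5) [heading=225, draw]
  REPEAT 3 [
    -- iteration 1/3 --
    LT 270: heading 225 -> 135
    LT 270: heading 135 -> 45
    RT 270: heading 45 -> 135
    -- iteration 2/3 --
    LT 270: heading 135 -> 45
    LT 270: heading 45 -> 315
    RT 270: heading 315 -> 45
    -- iteration 3/3 --
    LT 270: heading 45 -> 315
    LT 270: heading 315 -> 225
    RT 270: heading 225 -> 315
  ]
]
FD 4: (8,5) -> (10.828,2.172) [heading=315, draw]
PD: pen down
Final: pos=(10.828,2.172), heading=315, 5 segment(s) drawn

Segment endpoints: x in {8, 8, 10.828, 11.536, 11.536, 15.071}, y in {1.464, 2.172, 5, 5, 5, 8.536}
xmin=8, ymin=1.464, xmax=15.071, ymax=8.536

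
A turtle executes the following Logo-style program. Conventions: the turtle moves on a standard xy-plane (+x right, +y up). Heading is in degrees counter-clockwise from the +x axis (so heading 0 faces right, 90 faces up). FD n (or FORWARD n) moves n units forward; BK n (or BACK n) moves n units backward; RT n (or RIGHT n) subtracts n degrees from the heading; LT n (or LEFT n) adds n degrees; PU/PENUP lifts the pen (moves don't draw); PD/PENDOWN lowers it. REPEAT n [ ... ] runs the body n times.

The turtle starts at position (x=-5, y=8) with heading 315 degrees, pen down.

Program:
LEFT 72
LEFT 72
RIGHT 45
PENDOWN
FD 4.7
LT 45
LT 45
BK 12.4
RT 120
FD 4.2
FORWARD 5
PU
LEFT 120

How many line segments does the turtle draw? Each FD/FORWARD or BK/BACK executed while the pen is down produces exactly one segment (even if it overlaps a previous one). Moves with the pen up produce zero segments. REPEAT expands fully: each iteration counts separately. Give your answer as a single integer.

Answer: 4

Derivation:
Executing turtle program step by step:
Start: pos=(-5,8), heading=315, pen down
LT 72: heading 315 -> 27
LT 72: heading 27 -> 99
RT 45: heading 99 -> 54
PD: pen down
FD 4.7: (-5,8) -> (-2.237,11.802) [heading=54, draw]
LT 45: heading 54 -> 99
LT 45: heading 99 -> 144
BK 12.4: (-2.237,11.802) -> (7.794,4.514) [heading=144, draw]
RT 120: heading 144 -> 24
FD 4.2: (7.794,4.514) -> (11.631,6.222) [heading=24, draw]
FD 5: (11.631,6.222) -> (16.199,8.256) [heading=24, draw]
PU: pen up
LT 120: heading 24 -> 144
Final: pos=(16.199,8.256), heading=144, 4 segment(s) drawn
Segments drawn: 4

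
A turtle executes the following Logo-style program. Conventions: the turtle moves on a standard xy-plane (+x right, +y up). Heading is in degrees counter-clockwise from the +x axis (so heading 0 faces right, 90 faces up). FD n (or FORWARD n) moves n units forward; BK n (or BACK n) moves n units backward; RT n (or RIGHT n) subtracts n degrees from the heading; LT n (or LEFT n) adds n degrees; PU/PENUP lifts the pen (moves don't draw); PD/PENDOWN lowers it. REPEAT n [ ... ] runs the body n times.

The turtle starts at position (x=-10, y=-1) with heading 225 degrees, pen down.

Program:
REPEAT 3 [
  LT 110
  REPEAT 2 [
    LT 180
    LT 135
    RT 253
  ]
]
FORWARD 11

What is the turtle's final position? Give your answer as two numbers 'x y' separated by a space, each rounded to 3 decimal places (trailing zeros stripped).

Executing turtle program step by step:
Start: pos=(-10,-1), heading=225, pen down
REPEAT 3 [
  -- iteration 1/3 --
  LT 110: heading 225 -> 335
  REPEAT 2 [
    -- iteration 1/2 --
    LT 180: heading 335 -> 155
    LT 135: heading 155 -> 290
    RT 253: heading 290 -> 37
    -- iteration 2/2 --
    LT 180: heading 37 -> 217
    LT 135: heading 217 -> 352
    RT 253: heading 352 -> 99
  ]
  -- iteration 2/3 --
  LT 110: heading 99 -> 209
  REPEAT 2 [
    -- iteration 1/2 --
    LT 180: heading 209 -> 29
    LT 135: heading 29 -> 164
    RT 253: heading 164 -> 271
    -- iteration 2/2 --
    LT 180: heading 271 -> 91
    LT 135: heading 91 -> 226
    RT 253: heading 226 -> 333
  ]
  -- iteration 3/3 --
  LT 110: heading 333 -> 83
  REPEAT 2 [
    -- iteration 1/2 --
    LT 180: heading 83 -> 263
    LT 135: heading 263 -> 38
    RT 253: heading 38 -> 145
    -- iteration 2/2 --
    LT 180: heading 145 -> 325
    LT 135: heading 325 -> 100
    RT 253: heading 100 -> 207
  ]
]
FD 11: (-10,-1) -> (-19.801,-5.994) [heading=207, draw]
Final: pos=(-19.801,-5.994), heading=207, 1 segment(s) drawn

Answer: -19.801 -5.994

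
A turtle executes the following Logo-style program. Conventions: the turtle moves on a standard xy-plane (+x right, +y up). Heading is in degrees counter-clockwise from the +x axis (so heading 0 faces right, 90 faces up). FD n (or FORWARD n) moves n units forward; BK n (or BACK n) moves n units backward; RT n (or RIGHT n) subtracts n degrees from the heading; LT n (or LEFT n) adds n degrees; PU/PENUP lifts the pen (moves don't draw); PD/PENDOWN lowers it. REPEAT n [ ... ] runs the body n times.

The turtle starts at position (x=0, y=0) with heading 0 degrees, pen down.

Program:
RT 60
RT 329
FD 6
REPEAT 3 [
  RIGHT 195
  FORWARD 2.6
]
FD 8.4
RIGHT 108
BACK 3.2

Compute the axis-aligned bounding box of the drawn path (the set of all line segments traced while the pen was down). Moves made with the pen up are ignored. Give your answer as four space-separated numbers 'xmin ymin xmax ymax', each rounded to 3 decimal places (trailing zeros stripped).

Answer: -1.514 -3.331 5.248 7.354

Derivation:
Executing turtle program step by step:
Start: pos=(0,0), heading=0, pen down
RT 60: heading 0 -> 300
RT 329: heading 300 -> 331
FD 6: (0,0) -> (5.248,-2.909) [heading=331, draw]
REPEAT 3 [
  -- iteration 1/3 --
  RT 195: heading 331 -> 136
  FD 2.6: (5.248,-2.909) -> (3.377,-1.103) [heading=136, draw]
  -- iteration 2/3 --
  RT 195: heading 136 -> 301
  FD 2.6: (3.377,-1.103) -> (4.717,-3.331) [heading=301, draw]
  -- iteration 3/3 --
  RT 195: heading 301 -> 106
  FD 2.6: (4.717,-3.331) -> (4,-0.832) [heading=106, draw]
]
FD 8.4: (4,-0.832) -> (1.685,7.242) [heading=106, draw]
RT 108: heading 106 -> 358
BK 3.2: (1.685,7.242) -> (-1.514,7.354) [heading=358, draw]
Final: pos=(-1.514,7.354), heading=358, 6 segment(s) drawn

Segment endpoints: x in {-1.514, 0, 1.685, 3.377, 4, 4.717, 5.248}, y in {-3.331, -2.909, -1.103, -0.832, 0, 7.242, 7.354}
xmin=-1.514, ymin=-3.331, xmax=5.248, ymax=7.354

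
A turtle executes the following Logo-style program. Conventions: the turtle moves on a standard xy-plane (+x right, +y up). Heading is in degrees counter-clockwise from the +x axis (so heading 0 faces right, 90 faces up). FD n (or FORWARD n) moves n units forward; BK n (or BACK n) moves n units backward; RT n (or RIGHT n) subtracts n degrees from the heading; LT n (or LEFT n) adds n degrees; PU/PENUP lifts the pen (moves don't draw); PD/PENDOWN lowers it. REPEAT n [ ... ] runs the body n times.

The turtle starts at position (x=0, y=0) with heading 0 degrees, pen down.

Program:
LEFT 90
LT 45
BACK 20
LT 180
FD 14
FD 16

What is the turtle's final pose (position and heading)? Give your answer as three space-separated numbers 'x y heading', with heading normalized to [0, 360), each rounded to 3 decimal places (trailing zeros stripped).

Executing turtle program step by step:
Start: pos=(0,0), heading=0, pen down
LT 90: heading 0 -> 90
LT 45: heading 90 -> 135
BK 20: (0,0) -> (14.142,-14.142) [heading=135, draw]
LT 180: heading 135 -> 315
FD 14: (14.142,-14.142) -> (24.042,-24.042) [heading=315, draw]
FD 16: (24.042,-24.042) -> (35.355,-35.355) [heading=315, draw]
Final: pos=(35.355,-35.355), heading=315, 3 segment(s) drawn

Answer: 35.355 -35.355 315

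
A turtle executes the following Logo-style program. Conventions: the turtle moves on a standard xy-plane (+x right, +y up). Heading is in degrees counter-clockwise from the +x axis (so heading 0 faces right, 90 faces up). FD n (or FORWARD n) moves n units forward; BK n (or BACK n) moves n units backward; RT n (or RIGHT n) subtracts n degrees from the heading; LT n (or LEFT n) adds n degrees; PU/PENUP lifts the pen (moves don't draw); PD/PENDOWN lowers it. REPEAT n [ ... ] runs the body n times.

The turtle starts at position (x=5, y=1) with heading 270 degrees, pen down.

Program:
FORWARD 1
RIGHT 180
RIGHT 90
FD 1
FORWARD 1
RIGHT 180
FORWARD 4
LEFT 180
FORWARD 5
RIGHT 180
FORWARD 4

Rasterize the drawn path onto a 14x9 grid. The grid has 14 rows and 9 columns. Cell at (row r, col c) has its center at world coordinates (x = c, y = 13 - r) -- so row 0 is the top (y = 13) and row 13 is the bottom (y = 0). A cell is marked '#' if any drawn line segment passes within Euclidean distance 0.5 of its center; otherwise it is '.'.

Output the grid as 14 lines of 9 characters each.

Answer: .........
.........
.........
.........
.........
.........
.........
.........
.........
.........
.........
.........
.....#...
...######

Derivation:
Segment 0: (5,1) -> (5,0)
Segment 1: (5,0) -> (6,0)
Segment 2: (6,0) -> (7,0)
Segment 3: (7,0) -> (3,-0)
Segment 4: (3,-0) -> (8,-0)
Segment 5: (8,-0) -> (4,-0)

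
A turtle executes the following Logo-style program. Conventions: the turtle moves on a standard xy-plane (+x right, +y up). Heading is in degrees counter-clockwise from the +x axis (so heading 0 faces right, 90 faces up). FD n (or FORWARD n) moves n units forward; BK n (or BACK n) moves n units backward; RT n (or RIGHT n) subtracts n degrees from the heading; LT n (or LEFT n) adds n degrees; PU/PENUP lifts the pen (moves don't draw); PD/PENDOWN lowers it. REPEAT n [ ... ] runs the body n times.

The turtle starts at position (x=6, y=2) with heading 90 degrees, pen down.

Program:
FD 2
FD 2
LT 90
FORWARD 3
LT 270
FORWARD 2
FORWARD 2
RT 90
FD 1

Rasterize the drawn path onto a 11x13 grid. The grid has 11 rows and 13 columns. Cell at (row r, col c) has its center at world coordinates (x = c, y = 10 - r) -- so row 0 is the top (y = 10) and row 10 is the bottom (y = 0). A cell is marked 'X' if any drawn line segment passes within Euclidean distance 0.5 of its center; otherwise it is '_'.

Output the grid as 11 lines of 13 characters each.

Answer: ___XX________
___X_________
___X_________
___X_________
___XXXX______
______X______
______X______
______X______
______X______
_____________
_____________

Derivation:
Segment 0: (6,2) -> (6,4)
Segment 1: (6,4) -> (6,6)
Segment 2: (6,6) -> (3,6)
Segment 3: (3,6) -> (3,8)
Segment 4: (3,8) -> (3,10)
Segment 5: (3,10) -> (4,10)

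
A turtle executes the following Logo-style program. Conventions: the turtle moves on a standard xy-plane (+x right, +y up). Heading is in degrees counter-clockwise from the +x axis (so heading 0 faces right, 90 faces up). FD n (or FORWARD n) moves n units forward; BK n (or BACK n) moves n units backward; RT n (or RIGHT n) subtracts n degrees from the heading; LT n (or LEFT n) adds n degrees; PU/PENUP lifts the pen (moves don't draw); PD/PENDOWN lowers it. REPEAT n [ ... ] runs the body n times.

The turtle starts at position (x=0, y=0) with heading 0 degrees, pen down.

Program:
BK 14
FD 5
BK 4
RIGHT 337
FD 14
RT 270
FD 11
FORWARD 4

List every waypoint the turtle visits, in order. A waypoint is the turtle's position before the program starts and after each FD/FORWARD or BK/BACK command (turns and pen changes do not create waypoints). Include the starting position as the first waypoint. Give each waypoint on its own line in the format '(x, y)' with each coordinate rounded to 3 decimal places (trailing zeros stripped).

Executing turtle program step by step:
Start: pos=(0,0), heading=0, pen down
BK 14: (0,0) -> (-14,0) [heading=0, draw]
FD 5: (-14,0) -> (-9,0) [heading=0, draw]
BK 4: (-9,0) -> (-13,0) [heading=0, draw]
RT 337: heading 0 -> 23
FD 14: (-13,0) -> (-0.113,5.47) [heading=23, draw]
RT 270: heading 23 -> 113
FD 11: (-0.113,5.47) -> (-4.411,15.596) [heading=113, draw]
FD 4: (-4.411,15.596) -> (-5.974,19.278) [heading=113, draw]
Final: pos=(-5.974,19.278), heading=113, 6 segment(s) drawn
Waypoints (7 total):
(0, 0)
(-14, 0)
(-9, 0)
(-13, 0)
(-0.113, 5.47)
(-4.411, 15.596)
(-5.974, 19.278)

Answer: (0, 0)
(-14, 0)
(-9, 0)
(-13, 0)
(-0.113, 5.47)
(-4.411, 15.596)
(-5.974, 19.278)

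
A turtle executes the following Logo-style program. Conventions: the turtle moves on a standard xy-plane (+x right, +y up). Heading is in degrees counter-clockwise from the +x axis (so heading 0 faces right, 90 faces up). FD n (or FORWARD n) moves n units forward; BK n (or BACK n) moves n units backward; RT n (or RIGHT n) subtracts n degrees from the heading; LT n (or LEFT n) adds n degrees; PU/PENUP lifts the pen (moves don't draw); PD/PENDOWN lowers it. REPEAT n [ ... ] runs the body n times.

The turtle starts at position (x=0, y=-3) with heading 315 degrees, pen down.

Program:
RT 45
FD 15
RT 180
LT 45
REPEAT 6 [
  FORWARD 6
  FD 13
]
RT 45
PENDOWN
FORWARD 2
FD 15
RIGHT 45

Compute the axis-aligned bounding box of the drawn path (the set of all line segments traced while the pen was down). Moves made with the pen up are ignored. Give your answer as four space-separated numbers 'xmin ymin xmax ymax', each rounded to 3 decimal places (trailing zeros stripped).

Answer: -80.61 -18 0 79.61

Derivation:
Executing turtle program step by step:
Start: pos=(0,-3), heading=315, pen down
RT 45: heading 315 -> 270
FD 15: (0,-3) -> (0,-18) [heading=270, draw]
RT 180: heading 270 -> 90
LT 45: heading 90 -> 135
REPEAT 6 [
  -- iteration 1/6 --
  FD 6: (0,-18) -> (-4.243,-13.757) [heading=135, draw]
  FD 13: (-4.243,-13.757) -> (-13.435,-4.565) [heading=135, draw]
  -- iteration 2/6 --
  FD 6: (-13.435,-4.565) -> (-17.678,-0.322) [heading=135, draw]
  FD 13: (-17.678,-0.322) -> (-26.87,8.87) [heading=135, draw]
  -- iteration 3/6 --
  FD 6: (-26.87,8.87) -> (-31.113,13.113) [heading=135, draw]
  FD 13: (-31.113,13.113) -> (-40.305,22.305) [heading=135, draw]
  -- iteration 4/6 --
  FD 6: (-40.305,22.305) -> (-44.548,26.548) [heading=135, draw]
  FD 13: (-44.548,26.548) -> (-53.74,35.74) [heading=135, draw]
  -- iteration 5/6 --
  FD 6: (-53.74,35.74) -> (-57.983,39.983) [heading=135, draw]
  FD 13: (-57.983,39.983) -> (-67.175,49.175) [heading=135, draw]
  -- iteration 6/6 --
  FD 6: (-67.175,49.175) -> (-71.418,53.418) [heading=135, draw]
  FD 13: (-71.418,53.418) -> (-80.61,62.61) [heading=135, draw]
]
RT 45: heading 135 -> 90
PD: pen down
FD 2: (-80.61,62.61) -> (-80.61,64.61) [heading=90, draw]
FD 15: (-80.61,64.61) -> (-80.61,79.61) [heading=90, draw]
RT 45: heading 90 -> 45
Final: pos=(-80.61,79.61), heading=45, 15 segment(s) drawn

Segment endpoints: x in {-80.61, -71.418, -67.175, -57.983, -53.74, -44.548, -40.305, -31.113, -26.87, -17.678, -13.435, -4.243, 0, 0}, y in {-18, -13.757, -4.565, -3, -0.322, 8.87, 13.113, 22.305, 26.548, 35.74, 39.983, 49.175, 53.418, 62.61, 64.61, 79.61}
xmin=-80.61, ymin=-18, xmax=0, ymax=79.61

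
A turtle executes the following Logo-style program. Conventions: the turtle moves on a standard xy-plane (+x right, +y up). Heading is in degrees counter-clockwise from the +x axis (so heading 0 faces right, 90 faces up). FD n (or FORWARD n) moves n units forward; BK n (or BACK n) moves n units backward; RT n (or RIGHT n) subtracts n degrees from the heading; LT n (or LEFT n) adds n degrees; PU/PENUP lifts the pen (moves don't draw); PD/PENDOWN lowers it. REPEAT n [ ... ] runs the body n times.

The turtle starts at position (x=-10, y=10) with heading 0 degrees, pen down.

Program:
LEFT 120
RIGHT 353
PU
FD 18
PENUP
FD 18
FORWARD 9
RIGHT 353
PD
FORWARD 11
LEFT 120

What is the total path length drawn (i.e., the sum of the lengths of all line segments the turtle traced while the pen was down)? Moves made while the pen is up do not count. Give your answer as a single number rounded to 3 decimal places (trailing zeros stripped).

Executing turtle program step by step:
Start: pos=(-10,10), heading=0, pen down
LT 120: heading 0 -> 120
RT 353: heading 120 -> 127
PU: pen up
FD 18: (-10,10) -> (-20.833,24.375) [heading=127, move]
PU: pen up
FD 18: (-20.833,24.375) -> (-31.665,38.751) [heading=127, move]
FD 9: (-31.665,38.751) -> (-37.082,45.939) [heading=127, move]
RT 353: heading 127 -> 134
PD: pen down
FD 11: (-37.082,45.939) -> (-44.723,53.851) [heading=134, draw]
LT 120: heading 134 -> 254
Final: pos=(-44.723,53.851), heading=254, 1 segment(s) drawn

Segment lengths:
  seg 1: (-37.082,45.939) -> (-44.723,53.851), length = 11
Total = 11

Answer: 11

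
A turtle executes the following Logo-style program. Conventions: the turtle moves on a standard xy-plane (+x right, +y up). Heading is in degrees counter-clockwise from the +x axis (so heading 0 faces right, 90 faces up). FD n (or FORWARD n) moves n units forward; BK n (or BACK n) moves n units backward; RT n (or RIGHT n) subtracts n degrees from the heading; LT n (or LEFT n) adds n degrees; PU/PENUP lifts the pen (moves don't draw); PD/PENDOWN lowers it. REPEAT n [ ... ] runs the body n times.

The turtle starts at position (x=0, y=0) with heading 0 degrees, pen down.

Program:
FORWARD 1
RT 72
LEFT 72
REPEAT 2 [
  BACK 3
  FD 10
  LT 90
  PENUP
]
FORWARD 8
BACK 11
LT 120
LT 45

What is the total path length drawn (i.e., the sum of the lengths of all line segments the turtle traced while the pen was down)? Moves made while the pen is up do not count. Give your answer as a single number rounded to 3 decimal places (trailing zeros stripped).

Executing turtle program step by step:
Start: pos=(0,0), heading=0, pen down
FD 1: (0,0) -> (1,0) [heading=0, draw]
RT 72: heading 0 -> 288
LT 72: heading 288 -> 0
REPEAT 2 [
  -- iteration 1/2 --
  BK 3: (1,0) -> (-2,0) [heading=0, draw]
  FD 10: (-2,0) -> (8,0) [heading=0, draw]
  LT 90: heading 0 -> 90
  PU: pen up
  -- iteration 2/2 --
  BK 3: (8,0) -> (8,-3) [heading=90, move]
  FD 10: (8,-3) -> (8,7) [heading=90, move]
  LT 90: heading 90 -> 180
  PU: pen up
]
FD 8: (8,7) -> (0,7) [heading=180, move]
BK 11: (0,7) -> (11,7) [heading=180, move]
LT 120: heading 180 -> 300
LT 45: heading 300 -> 345
Final: pos=(11,7), heading=345, 3 segment(s) drawn

Segment lengths:
  seg 1: (0,0) -> (1,0), length = 1
  seg 2: (1,0) -> (-2,0), length = 3
  seg 3: (-2,0) -> (8,0), length = 10
Total = 14

Answer: 14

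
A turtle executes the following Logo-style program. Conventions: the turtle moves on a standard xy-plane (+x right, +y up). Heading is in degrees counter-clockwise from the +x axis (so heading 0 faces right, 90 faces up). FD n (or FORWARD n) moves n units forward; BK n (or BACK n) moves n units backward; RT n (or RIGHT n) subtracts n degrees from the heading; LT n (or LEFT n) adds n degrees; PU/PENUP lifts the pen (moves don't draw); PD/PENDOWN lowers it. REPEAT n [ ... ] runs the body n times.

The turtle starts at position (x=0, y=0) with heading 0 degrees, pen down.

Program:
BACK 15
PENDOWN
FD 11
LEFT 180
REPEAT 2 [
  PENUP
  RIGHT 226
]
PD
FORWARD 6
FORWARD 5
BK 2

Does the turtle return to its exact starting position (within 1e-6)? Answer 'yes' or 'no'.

Executing turtle program step by step:
Start: pos=(0,0), heading=0, pen down
BK 15: (0,0) -> (-15,0) [heading=0, draw]
PD: pen down
FD 11: (-15,0) -> (-4,0) [heading=0, draw]
LT 180: heading 0 -> 180
REPEAT 2 [
  -- iteration 1/2 --
  PU: pen up
  RT 226: heading 180 -> 314
  -- iteration 2/2 --
  PU: pen up
  RT 226: heading 314 -> 88
]
PD: pen down
FD 6: (-4,0) -> (-3.791,5.996) [heading=88, draw]
FD 5: (-3.791,5.996) -> (-3.616,10.993) [heading=88, draw]
BK 2: (-3.616,10.993) -> (-3.686,8.995) [heading=88, draw]
Final: pos=(-3.686,8.995), heading=88, 5 segment(s) drawn

Start position: (0, 0)
Final position: (-3.686, 8.995)
Distance = 9.72; >= 1e-6 -> NOT closed

Answer: no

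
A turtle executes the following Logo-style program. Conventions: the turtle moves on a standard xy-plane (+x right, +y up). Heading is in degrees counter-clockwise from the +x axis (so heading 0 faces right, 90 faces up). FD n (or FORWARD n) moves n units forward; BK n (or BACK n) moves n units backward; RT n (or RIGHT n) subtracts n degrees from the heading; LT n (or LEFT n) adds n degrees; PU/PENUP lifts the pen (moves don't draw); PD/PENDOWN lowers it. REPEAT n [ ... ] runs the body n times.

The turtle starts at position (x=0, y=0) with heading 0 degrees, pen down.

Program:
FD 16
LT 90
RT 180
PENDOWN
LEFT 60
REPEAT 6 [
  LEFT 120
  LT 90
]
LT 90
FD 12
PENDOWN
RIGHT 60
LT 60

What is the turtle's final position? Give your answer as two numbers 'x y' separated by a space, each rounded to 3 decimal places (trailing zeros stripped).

Answer: 10 -10.392

Derivation:
Executing turtle program step by step:
Start: pos=(0,0), heading=0, pen down
FD 16: (0,0) -> (16,0) [heading=0, draw]
LT 90: heading 0 -> 90
RT 180: heading 90 -> 270
PD: pen down
LT 60: heading 270 -> 330
REPEAT 6 [
  -- iteration 1/6 --
  LT 120: heading 330 -> 90
  LT 90: heading 90 -> 180
  -- iteration 2/6 --
  LT 120: heading 180 -> 300
  LT 90: heading 300 -> 30
  -- iteration 3/6 --
  LT 120: heading 30 -> 150
  LT 90: heading 150 -> 240
  -- iteration 4/6 --
  LT 120: heading 240 -> 0
  LT 90: heading 0 -> 90
  -- iteration 5/6 --
  LT 120: heading 90 -> 210
  LT 90: heading 210 -> 300
  -- iteration 6/6 --
  LT 120: heading 300 -> 60
  LT 90: heading 60 -> 150
]
LT 90: heading 150 -> 240
FD 12: (16,0) -> (10,-10.392) [heading=240, draw]
PD: pen down
RT 60: heading 240 -> 180
LT 60: heading 180 -> 240
Final: pos=(10,-10.392), heading=240, 2 segment(s) drawn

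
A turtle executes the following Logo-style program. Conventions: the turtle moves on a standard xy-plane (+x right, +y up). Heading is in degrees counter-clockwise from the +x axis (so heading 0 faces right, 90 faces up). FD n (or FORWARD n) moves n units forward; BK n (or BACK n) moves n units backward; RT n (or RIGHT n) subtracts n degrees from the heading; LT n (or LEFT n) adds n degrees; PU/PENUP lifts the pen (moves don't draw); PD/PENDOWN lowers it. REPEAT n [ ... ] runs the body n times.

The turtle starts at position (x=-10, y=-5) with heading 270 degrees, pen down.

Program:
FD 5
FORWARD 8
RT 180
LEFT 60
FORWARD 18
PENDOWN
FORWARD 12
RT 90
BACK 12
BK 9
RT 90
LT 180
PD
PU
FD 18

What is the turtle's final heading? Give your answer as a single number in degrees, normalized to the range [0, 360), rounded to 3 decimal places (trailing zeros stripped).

Answer: 150

Derivation:
Executing turtle program step by step:
Start: pos=(-10,-5), heading=270, pen down
FD 5: (-10,-5) -> (-10,-10) [heading=270, draw]
FD 8: (-10,-10) -> (-10,-18) [heading=270, draw]
RT 180: heading 270 -> 90
LT 60: heading 90 -> 150
FD 18: (-10,-18) -> (-25.588,-9) [heading=150, draw]
PD: pen down
FD 12: (-25.588,-9) -> (-35.981,-3) [heading=150, draw]
RT 90: heading 150 -> 60
BK 12: (-35.981,-3) -> (-41.981,-13.392) [heading=60, draw]
BK 9: (-41.981,-13.392) -> (-46.481,-21.187) [heading=60, draw]
RT 90: heading 60 -> 330
LT 180: heading 330 -> 150
PD: pen down
PU: pen up
FD 18: (-46.481,-21.187) -> (-62.069,-12.187) [heading=150, move]
Final: pos=(-62.069,-12.187), heading=150, 6 segment(s) drawn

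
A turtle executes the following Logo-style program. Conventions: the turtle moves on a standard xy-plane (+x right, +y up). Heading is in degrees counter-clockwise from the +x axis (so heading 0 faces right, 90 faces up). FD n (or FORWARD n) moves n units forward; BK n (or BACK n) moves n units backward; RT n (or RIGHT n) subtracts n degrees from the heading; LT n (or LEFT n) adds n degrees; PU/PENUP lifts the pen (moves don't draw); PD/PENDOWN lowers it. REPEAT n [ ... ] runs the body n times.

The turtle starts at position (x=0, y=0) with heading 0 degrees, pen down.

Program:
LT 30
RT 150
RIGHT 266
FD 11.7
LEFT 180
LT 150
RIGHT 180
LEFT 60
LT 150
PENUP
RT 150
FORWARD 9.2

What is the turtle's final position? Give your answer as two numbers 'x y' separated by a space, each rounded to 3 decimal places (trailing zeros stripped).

Answer: 1.338 -5.771

Derivation:
Executing turtle program step by step:
Start: pos=(0,0), heading=0, pen down
LT 30: heading 0 -> 30
RT 150: heading 30 -> 240
RT 266: heading 240 -> 334
FD 11.7: (0,0) -> (10.516,-5.129) [heading=334, draw]
LT 180: heading 334 -> 154
LT 150: heading 154 -> 304
RT 180: heading 304 -> 124
LT 60: heading 124 -> 184
LT 150: heading 184 -> 334
PU: pen up
RT 150: heading 334 -> 184
FD 9.2: (10.516,-5.129) -> (1.338,-5.771) [heading=184, move]
Final: pos=(1.338,-5.771), heading=184, 1 segment(s) drawn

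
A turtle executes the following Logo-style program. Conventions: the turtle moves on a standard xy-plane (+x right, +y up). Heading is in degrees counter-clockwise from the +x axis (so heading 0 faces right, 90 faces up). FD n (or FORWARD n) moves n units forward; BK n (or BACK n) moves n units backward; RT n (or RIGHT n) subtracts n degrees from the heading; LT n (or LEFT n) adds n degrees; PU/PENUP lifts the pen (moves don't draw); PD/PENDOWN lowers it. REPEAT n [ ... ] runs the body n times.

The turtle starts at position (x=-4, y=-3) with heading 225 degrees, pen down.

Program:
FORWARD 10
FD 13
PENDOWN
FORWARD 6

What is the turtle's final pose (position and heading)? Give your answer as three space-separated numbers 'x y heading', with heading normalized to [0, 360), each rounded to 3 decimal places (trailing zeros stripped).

Answer: -24.506 -23.506 225

Derivation:
Executing turtle program step by step:
Start: pos=(-4,-3), heading=225, pen down
FD 10: (-4,-3) -> (-11.071,-10.071) [heading=225, draw]
FD 13: (-11.071,-10.071) -> (-20.263,-19.263) [heading=225, draw]
PD: pen down
FD 6: (-20.263,-19.263) -> (-24.506,-23.506) [heading=225, draw]
Final: pos=(-24.506,-23.506), heading=225, 3 segment(s) drawn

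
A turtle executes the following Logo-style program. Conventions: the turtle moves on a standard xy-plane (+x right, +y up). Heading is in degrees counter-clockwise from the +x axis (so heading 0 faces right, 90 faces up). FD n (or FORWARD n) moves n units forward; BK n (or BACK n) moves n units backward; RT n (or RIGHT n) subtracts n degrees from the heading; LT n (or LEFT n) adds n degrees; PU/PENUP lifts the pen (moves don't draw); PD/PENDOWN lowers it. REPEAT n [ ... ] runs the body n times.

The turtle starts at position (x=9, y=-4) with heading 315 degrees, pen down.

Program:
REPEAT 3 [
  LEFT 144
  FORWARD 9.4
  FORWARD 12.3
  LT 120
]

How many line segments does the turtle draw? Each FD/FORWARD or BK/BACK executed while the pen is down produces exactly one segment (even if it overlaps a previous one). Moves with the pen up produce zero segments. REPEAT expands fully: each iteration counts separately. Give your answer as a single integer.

Answer: 6

Derivation:
Executing turtle program step by step:
Start: pos=(9,-4), heading=315, pen down
REPEAT 3 [
  -- iteration 1/3 --
  LT 144: heading 315 -> 99
  FD 9.4: (9,-4) -> (7.53,5.284) [heading=99, draw]
  FD 12.3: (7.53,5.284) -> (5.605,17.433) [heading=99, draw]
  LT 120: heading 99 -> 219
  -- iteration 2/3 --
  LT 144: heading 219 -> 3
  FD 9.4: (5.605,17.433) -> (14.992,17.925) [heading=3, draw]
  FD 12.3: (14.992,17.925) -> (27.276,18.569) [heading=3, draw]
  LT 120: heading 3 -> 123
  -- iteration 3/3 --
  LT 144: heading 123 -> 267
  FD 9.4: (27.276,18.569) -> (26.784,9.181) [heading=267, draw]
  FD 12.3: (26.784,9.181) -> (26.14,-3.102) [heading=267, draw]
  LT 120: heading 267 -> 27
]
Final: pos=(26.14,-3.102), heading=27, 6 segment(s) drawn
Segments drawn: 6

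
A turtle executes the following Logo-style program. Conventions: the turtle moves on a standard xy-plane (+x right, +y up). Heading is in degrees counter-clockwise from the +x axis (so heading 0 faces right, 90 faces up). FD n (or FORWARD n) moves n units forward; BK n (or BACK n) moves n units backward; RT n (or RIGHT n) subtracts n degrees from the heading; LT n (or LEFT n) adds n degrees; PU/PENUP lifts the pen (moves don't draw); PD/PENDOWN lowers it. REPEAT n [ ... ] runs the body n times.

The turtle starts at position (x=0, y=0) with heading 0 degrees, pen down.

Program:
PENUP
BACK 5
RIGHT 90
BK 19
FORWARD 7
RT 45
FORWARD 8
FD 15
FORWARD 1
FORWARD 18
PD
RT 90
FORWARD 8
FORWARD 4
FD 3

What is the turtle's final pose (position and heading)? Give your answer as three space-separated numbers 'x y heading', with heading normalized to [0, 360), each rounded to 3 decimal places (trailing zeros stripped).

Executing turtle program step by step:
Start: pos=(0,0), heading=0, pen down
PU: pen up
BK 5: (0,0) -> (-5,0) [heading=0, move]
RT 90: heading 0 -> 270
BK 19: (-5,0) -> (-5,19) [heading=270, move]
FD 7: (-5,19) -> (-5,12) [heading=270, move]
RT 45: heading 270 -> 225
FD 8: (-5,12) -> (-10.657,6.343) [heading=225, move]
FD 15: (-10.657,6.343) -> (-21.263,-4.263) [heading=225, move]
FD 1: (-21.263,-4.263) -> (-21.971,-4.971) [heading=225, move]
FD 18: (-21.971,-4.971) -> (-34.698,-17.698) [heading=225, move]
PD: pen down
RT 90: heading 225 -> 135
FD 8: (-34.698,-17.698) -> (-40.355,-12.042) [heading=135, draw]
FD 4: (-40.355,-12.042) -> (-43.184,-9.213) [heading=135, draw]
FD 3: (-43.184,-9.213) -> (-45.305,-7.092) [heading=135, draw]
Final: pos=(-45.305,-7.092), heading=135, 3 segment(s) drawn

Answer: -45.305 -7.092 135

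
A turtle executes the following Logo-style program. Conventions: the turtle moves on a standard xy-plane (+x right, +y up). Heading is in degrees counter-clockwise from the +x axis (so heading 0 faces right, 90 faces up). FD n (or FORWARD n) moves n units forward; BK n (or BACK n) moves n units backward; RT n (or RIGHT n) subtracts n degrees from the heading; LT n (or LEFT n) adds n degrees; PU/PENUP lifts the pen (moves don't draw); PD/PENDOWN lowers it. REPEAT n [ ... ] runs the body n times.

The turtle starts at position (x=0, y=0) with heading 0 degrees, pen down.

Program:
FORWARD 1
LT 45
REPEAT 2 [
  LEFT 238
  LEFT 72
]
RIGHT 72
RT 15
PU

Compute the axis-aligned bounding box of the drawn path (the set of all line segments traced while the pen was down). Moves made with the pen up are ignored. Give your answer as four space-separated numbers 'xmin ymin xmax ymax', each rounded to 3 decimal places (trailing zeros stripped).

Executing turtle program step by step:
Start: pos=(0,0), heading=0, pen down
FD 1: (0,0) -> (1,0) [heading=0, draw]
LT 45: heading 0 -> 45
REPEAT 2 [
  -- iteration 1/2 --
  LT 238: heading 45 -> 283
  LT 72: heading 283 -> 355
  -- iteration 2/2 --
  LT 238: heading 355 -> 233
  LT 72: heading 233 -> 305
]
RT 72: heading 305 -> 233
RT 15: heading 233 -> 218
PU: pen up
Final: pos=(1,0), heading=218, 1 segment(s) drawn

Segment endpoints: x in {0, 1}, y in {0}
xmin=0, ymin=0, xmax=1, ymax=0

Answer: 0 0 1 0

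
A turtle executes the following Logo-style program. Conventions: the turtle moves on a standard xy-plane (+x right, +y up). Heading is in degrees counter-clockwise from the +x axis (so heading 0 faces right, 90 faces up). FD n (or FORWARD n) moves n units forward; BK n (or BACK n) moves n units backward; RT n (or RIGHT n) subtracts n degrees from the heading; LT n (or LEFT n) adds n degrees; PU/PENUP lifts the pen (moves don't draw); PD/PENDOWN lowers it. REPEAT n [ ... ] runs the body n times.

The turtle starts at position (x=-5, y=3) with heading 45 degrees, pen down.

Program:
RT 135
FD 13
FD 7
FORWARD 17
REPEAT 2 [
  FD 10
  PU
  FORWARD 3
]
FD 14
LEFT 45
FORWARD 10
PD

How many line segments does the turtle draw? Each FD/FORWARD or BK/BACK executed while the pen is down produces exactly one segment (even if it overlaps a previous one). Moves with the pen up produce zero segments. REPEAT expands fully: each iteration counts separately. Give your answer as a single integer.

Executing turtle program step by step:
Start: pos=(-5,3), heading=45, pen down
RT 135: heading 45 -> 270
FD 13: (-5,3) -> (-5,-10) [heading=270, draw]
FD 7: (-5,-10) -> (-5,-17) [heading=270, draw]
FD 17: (-5,-17) -> (-5,-34) [heading=270, draw]
REPEAT 2 [
  -- iteration 1/2 --
  FD 10: (-5,-34) -> (-5,-44) [heading=270, draw]
  PU: pen up
  FD 3: (-5,-44) -> (-5,-47) [heading=270, move]
  -- iteration 2/2 --
  FD 10: (-5,-47) -> (-5,-57) [heading=270, move]
  PU: pen up
  FD 3: (-5,-57) -> (-5,-60) [heading=270, move]
]
FD 14: (-5,-60) -> (-5,-74) [heading=270, move]
LT 45: heading 270 -> 315
FD 10: (-5,-74) -> (2.071,-81.071) [heading=315, move]
PD: pen down
Final: pos=(2.071,-81.071), heading=315, 4 segment(s) drawn
Segments drawn: 4

Answer: 4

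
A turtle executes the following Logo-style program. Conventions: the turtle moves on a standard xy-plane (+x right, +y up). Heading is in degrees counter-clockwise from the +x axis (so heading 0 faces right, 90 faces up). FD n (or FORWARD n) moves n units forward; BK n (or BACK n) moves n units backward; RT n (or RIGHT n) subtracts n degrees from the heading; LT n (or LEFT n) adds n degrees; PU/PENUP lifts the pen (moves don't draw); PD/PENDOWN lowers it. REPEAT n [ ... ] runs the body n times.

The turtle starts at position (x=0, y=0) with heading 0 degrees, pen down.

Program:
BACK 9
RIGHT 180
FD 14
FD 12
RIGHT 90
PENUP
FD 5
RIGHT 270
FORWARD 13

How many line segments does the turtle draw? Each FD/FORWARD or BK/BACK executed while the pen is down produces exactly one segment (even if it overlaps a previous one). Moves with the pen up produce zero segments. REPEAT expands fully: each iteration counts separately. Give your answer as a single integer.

Answer: 3

Derivation:
Executing turtle program step by step:
Start: pos=(0,0), heading=0, pen down
BK 9: (0,0) -> (-9,0) [heading=0, draw]
RT 180: heading 0 -> 180
FD 14: (-9,0) -> (-23,0) [heading=180, draw]
FD 12: (-23,0) -> (-35,0) [heading=180, draw]
RT 90: heading 180 -> 90
PU: pen up
FD 5: (-35,0) -> (-35,5) [heading=90, move]
RT 270: heading 90 -> 180
FD 13: (-35,5) -> (-48,5) [heading=180, move]
Final: pos=(-48,5), heading=180, 3 segment(s) drawn
Segments drawn: 3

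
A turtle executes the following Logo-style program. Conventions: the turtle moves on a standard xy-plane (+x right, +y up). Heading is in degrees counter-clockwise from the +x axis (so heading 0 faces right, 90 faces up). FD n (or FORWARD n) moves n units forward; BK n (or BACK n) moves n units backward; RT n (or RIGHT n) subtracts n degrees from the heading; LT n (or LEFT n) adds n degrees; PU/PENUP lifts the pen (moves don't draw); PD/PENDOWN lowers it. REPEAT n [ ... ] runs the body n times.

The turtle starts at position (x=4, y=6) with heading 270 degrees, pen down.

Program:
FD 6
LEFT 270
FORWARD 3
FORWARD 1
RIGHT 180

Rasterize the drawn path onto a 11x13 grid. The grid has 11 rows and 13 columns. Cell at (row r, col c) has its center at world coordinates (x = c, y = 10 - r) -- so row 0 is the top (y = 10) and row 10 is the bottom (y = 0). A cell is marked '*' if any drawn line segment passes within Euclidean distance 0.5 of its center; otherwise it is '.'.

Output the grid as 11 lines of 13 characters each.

Segment 0: (4,6) -> (4,0)
Segment 1: (4,0) -> (1,0)
Segment 2: (1,0) -> (-0,0)

Answer: .............
.............
.............
.............
....*........
....*........
....*........
....*........
....*........
....*........
*****........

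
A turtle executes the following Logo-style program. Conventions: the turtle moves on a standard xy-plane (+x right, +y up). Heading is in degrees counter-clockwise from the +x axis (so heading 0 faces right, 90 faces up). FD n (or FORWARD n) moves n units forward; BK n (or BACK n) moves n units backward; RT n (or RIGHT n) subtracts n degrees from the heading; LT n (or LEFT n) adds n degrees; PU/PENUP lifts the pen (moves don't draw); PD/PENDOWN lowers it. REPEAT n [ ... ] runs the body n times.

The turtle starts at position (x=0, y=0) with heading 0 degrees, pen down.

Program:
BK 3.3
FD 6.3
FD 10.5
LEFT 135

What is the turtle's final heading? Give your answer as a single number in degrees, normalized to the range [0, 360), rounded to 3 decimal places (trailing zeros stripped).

Answer: 135

Derivation:
Executing turtle program step by step:
Start: pos=(0,0), heading=0, pen down
BK 3.3: (0,0) -> (-3.3,0) [heading=0, draw]
FD 6.3: (-3.3,0) -> (3,0) [heading=0, draw]
FD 10.5: (3,0) -> (13.5,0) [heading=0, draw]
LT 135: heading 0 -> 135
Final: pos=(13.5,0), heading=135, 3 segment(s) drawn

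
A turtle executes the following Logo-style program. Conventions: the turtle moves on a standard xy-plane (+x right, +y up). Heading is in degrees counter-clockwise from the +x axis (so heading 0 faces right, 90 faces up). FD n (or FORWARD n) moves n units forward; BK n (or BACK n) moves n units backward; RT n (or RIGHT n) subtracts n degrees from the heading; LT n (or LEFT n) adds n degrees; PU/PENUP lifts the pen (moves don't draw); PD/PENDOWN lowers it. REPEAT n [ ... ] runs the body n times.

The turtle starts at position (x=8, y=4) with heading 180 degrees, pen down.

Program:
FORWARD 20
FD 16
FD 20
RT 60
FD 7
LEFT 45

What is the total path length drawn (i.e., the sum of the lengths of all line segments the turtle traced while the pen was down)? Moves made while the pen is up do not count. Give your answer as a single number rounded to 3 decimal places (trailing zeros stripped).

Executing turtle program step by step:
Start: pos=(8,4), heading=180, pen down
FD 20: (8,4) -> (-12,4) [heading=180, draw]
FD 16: (-12,4) -> (-28,4) [heading=180, draw]
FD 20: (-28,4) -> (-48,4) [heading=180, draw]
RT 60: heading 180 -> 120
FD 7: (-48,4) -> (-51.5,10.062) [heading=120, draw]
LT 45: heading 120 -> 165
Final: pos=(-51.5,10.062), heading=165, 4 segment(s) drawn

Segment lengths:
  seg 1: (8,4) -> (-12,4), length = 20
  seg 2: (-12,4) -> (-28,4), length = 16
  seg 3: (-28,4) -> (-48,4), length = 20
  seg 4: (-48,4) -> (-51.5,10.062), length = 7
Total = 63

Answer: 63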